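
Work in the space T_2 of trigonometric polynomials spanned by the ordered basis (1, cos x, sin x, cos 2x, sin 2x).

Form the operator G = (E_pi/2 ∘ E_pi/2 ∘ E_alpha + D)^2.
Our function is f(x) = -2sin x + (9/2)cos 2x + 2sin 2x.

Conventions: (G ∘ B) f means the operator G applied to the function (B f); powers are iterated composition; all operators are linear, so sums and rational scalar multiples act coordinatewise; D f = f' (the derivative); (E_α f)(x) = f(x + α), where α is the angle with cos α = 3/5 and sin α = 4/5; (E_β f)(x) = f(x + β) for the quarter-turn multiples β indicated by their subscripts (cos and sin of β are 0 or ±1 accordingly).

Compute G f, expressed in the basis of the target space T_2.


E_alpha f = -(8/5)cos x - (6/5)sin x + (33/50)cos 2x - (122/25)sin 2x
E_pi/2 E_alpha f = -(6/5)cos x + (8/5)sin x - (33/50)cos 2x + (122/25)sin 2x
E_pi/2 E_pi/2 E_alpha f = (8/5)cos x + (6/5)sin x + (33/50)cos 2x - (122/25)sin 2x
D f = -2cos x + 4cos 2x - 9sin 2x
(E_pi/2 ∘ E_pi/2 ∘ E_alpha + D) f = -(2/5)cos x + (6/5)sin x + (233/50)cos 2x - (347/25)sin 2x
E_alpha (E_pi/2 ∘ E_pi/2 ∘ E_alpha + D) f = (18/25)cos x + (26/25)sin x - (18287/1250)cos 2x - (367/625)sin 2x
E_pi/2 E_alpha (E_pi/2 ∘ E_pi/2 ∘ E_alpha + D) f = (26/25)cos x - (18/25)sin x + (18287/1250)cos 2x + (367/625)sin 2x
E_pi/2 E_pi/2 E_alpha (E_pi/2 ∘ E_pi/2 ∘ E_alpha + D) f = -(18/25)cos x - (26/25)sin x - (18287/1250)cos 2x - (367/625)sin 2x
D (E_pi/2 ∘ E_pi/2 ∘ E_alpha + D) f = (6/5)cos x + (2/5)sin x - (694/25)cos 2x - (233/25)sin 2x
(E_pi/2 ∘ E_pi/2 ∘ E_alpha + D) (E_pi/2 ∘ E_pi/2 ∘ E_alpha + D) f = (12/25)cos x - (16/25)sin x - (52987/1250)cos 2x - (6192/625)sin 2x

g(x) = (12/25)cos x - (16/25)sin x - (52987/1250)cos 2x - (6192/625)sin 2x


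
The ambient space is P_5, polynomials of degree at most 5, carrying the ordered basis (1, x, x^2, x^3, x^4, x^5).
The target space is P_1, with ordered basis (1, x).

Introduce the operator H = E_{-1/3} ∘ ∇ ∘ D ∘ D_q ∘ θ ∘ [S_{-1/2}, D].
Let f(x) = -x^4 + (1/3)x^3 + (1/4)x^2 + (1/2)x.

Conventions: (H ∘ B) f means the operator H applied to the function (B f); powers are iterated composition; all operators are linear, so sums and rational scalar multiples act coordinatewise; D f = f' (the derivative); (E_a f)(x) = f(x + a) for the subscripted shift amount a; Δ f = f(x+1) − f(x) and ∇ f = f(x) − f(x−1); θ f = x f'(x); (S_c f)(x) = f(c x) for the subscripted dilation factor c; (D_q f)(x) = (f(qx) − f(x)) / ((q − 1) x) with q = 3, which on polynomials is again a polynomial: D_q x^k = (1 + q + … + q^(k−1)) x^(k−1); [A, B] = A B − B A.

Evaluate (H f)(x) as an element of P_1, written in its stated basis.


D f = -4x^3 + x^2 + (1/2)x + 1/2
S_{-1/2} D f = (1/2)x^3 + (1/4)x^2 - (1/4)x + 1/2
S_{-1/2} f = -(1/16)x^4 - (1/24)x^3 + (1/16)x^2 - (1/4)x
D S_{-1/2} f = -(1/4)x^3 - (1/8)x^2 + (1/8)x - 1/4
[S_{-1/2}, D] f = (3/4)x^3 + (3/8)x^2 - (3/8)x + 3/4
θ [S_{-1/2}, D] f = (9/4)x^3 + (3/4)x^2 - (3/8)x
D_q θ [S_{-1/2}, D] f = (117/4)x^2 + 3x - 3/8
D D_q θ [S_{-1/2}, D] f = (117/2)x + 3
∇ (D ∘ D_q ∘ θ) [S_{-1/2}, D] f = 117/2
E_{-1/3} (∇ ∘ D ∘ D_q ∘ θ) [S_{-1/2}, D] f = 117/2

the result is g(x) = 117/2


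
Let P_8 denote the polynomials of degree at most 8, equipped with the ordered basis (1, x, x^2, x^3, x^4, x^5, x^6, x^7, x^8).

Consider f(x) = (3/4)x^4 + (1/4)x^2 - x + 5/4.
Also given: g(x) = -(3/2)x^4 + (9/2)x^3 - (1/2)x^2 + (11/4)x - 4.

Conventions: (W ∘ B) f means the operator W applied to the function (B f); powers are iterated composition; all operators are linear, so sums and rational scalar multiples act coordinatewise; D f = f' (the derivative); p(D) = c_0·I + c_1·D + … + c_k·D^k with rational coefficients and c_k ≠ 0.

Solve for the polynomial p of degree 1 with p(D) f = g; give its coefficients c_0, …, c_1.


D^0 f = (3/4)x^4 + (1/4)x^2 - x + 5/4
D^1 f = 3x^3 + (1/2)x - 1
matching coefficients of g against c_0 f + c_1 Df + … from the top degree down determines the c_i
solution: c_0 = -2, c_1 = 3/2

c_0 = -2, c_1 = 3/2


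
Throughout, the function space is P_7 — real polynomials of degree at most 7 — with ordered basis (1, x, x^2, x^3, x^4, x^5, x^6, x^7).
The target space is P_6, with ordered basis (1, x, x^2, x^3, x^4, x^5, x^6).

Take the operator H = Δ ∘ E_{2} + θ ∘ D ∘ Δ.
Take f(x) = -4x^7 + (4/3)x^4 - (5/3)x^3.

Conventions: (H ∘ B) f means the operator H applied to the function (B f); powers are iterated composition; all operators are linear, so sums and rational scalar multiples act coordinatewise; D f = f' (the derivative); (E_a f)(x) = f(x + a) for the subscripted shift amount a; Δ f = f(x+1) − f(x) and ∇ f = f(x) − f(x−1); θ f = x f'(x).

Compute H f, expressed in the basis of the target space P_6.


E_{2} f = -4x^7 - 56x^6 - 336x^5 - (3356/3)x^4 - 2231x^3 - 2666x^2 - (5308/3)x - 504
Δ E_{2} f = -28x^6 - 420x^5 - 2660x^4 - (27284/3)x^3 - 17689x^2 - (55631/3)x - 8181
Δ f = -28x^6 - 84x^5 - 140x^4 - (404/3)x^3 - 81x^2 - (83/3)x - 13/3
D Δ f = -168x^5 - 420x^4 - 560x^3 - 404x^2 - 162x - 83/3
θ D Δ f = -840x^5 - 1680x^4 - 1680x^3 - 808x^2 - 162x
(Δ ∘ E_{2} + θ ∘ D ∘ Δ) f = -28x^6 - 1260x^5 - 4340x^4 - (32324/3)x^3 - 18497x^2 - (56117/3)x - 8181

g(x) = -28x^6 - 1260x^5 - 4340x^4 - (32324/3)x^3 - 18497x^2 - (56117/3)x - 8181


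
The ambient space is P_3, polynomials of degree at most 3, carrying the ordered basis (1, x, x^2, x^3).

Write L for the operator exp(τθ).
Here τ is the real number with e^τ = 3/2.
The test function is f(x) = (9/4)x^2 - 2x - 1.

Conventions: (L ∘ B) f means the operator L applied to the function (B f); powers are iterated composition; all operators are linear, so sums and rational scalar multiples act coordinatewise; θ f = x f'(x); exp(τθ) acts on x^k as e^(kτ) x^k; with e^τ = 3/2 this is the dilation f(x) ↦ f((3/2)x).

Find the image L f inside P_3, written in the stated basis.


exp(τθ) x^k = e^(kτ) x^k; with e^τ = 3/2 this sends x^k to (3/2)^k x^k
x ↦ 3/2 x
x^2 ↦ 9/4 x^2
applying this coordinatewise to f: exp(τθ) f = (81/16)x^2 - 3x - 1

the result is g(x) = (81/16)x^2 - 3x - 1


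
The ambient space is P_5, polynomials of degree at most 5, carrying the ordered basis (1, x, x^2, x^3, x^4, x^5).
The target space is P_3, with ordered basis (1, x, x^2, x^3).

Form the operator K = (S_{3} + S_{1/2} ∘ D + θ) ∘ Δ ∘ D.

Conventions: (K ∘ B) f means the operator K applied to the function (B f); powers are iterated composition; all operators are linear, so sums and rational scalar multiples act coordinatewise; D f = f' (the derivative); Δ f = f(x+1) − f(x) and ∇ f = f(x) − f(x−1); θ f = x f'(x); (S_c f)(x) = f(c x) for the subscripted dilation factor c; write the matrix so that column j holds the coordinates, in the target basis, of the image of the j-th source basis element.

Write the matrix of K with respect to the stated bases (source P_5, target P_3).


image of 1: 0
image of x: 0
image of x^2: 2
image of x^3: 24x + 9
image of x^4: 132x^2 + 60x + 16
image of x^5: 600x^3 + 345x^2 + 110x + 25
each image's coordinates form column j of the matrix

the matrix is [[0, 0, 2, 9, 16, 25]; [0, 0, 0, 24, 60, 110]; [0, 0, 0, 0, 132, 345]; [0, 0, 0, 0, 0, 600]] (rows listed top to bottom)


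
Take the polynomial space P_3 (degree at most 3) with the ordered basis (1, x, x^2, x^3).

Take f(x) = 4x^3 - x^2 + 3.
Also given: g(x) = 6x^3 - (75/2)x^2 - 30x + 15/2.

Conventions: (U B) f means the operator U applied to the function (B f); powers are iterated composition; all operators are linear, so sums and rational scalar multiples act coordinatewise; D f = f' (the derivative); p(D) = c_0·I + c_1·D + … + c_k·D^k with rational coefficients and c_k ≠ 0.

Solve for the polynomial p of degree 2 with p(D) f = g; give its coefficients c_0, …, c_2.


D^0 f = 4x^3 - x^2 + 3
D^1 f = 12x^2 - 2x
D^2 f = 24x - 2
matching coefficients of g against c_0 f + c_1 Df + … from the top degree down determines the c_i
solution: c_0 = 3/2, c_1 = -3, c_2 = -3/2

c_0 = 3/2, c_1 = -3, c_2 = -3/2


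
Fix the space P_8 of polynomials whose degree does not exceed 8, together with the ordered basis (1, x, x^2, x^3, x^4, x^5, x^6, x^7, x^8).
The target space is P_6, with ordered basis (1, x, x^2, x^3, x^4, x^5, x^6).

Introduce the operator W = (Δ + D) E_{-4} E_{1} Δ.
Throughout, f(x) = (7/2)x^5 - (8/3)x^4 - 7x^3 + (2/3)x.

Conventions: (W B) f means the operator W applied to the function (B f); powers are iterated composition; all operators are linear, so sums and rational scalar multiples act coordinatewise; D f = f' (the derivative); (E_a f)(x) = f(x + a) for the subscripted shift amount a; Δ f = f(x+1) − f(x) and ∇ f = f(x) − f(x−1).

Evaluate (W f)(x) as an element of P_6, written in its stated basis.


the result is g(x) = 140x^3 - 1009x^2 + 2409x - 3829/2

Δ f = (35/2)x^4 + (73/3)x^3 - 2x^2 - (85/6)x - 11/2
E_{1} Δ f = (35/2)x^4 + (283/3)x^3 + 176x^2 + (749/6)x + 121/6
E_{-4} (E_{1} Δ) f = (35/2)x^4 - (557/3)x^3 + 724x^2 - (7411/6)x + 1559/2
Δ E_{-4} (E_{1} Δ) f = 70x^3 - 452x^2 + 961x - 2038/3
D E_{-4} (E_{1} Δ) f = 70x^3 - 557x^2 + 1448x - 7411/6
(Δ + D) E_{-4} (E_{1} Δ) f = 140x^3 - 1009x^2 + 2409x - 3829/2


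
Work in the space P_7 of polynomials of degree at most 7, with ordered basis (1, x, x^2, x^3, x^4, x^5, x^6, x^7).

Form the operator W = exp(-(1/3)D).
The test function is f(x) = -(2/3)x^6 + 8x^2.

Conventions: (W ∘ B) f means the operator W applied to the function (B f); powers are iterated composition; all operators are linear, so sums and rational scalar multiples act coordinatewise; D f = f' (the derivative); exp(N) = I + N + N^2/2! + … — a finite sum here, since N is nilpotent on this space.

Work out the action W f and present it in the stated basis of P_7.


the image equals g(x) = -(2/3)x^6 + (4/3)x^5 - (10/9)x^4 + (40/81)x^3 + (638/81)x^2 - (1292/243)x + 1942/2187

order-1 term: (4/3)x^5 - (16/3)x
order-2 term: -(10/9)x^4 + 8/9
order-3 term: (40/81)x^3
order-4 term: -(10/81)x^2
order-5 term: (4/243)x
order-6 term: -2/2187
the series for exp(-(1/3)D) f terminates at order 6
exp(-(1/3)D) f = -(2/3)x^6 + (4/3)x^5 - (10/9)x^4 + (40/81)x^3 + (638/81)x^2 - (1292/243)x + 1942/2187


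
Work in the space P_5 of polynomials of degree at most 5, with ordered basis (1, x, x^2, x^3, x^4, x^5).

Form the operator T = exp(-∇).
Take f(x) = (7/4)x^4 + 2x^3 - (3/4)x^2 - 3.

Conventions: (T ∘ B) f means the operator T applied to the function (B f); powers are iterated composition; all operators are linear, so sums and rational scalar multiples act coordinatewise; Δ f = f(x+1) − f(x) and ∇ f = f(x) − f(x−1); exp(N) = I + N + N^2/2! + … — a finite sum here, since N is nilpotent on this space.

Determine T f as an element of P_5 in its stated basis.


the image equals g(x) = (7/4)x^4 - 5x^3 + (57/4)x^2 - (43/2)x + 47/4

order-1 term: -7x^3 + (9/2)x^2 + (1/2)x - 1
order-2 term: (21/2)x^2 - 15x + 11/2
order-3 term: -7x + 17/2
order-4 term: 7/4
the series for exp(-∇) f terminates at order 4
exp(-∇) f = (7/4)x^4 - 5x^3 + (57/4)x^2 - (43/2)x + 47/4


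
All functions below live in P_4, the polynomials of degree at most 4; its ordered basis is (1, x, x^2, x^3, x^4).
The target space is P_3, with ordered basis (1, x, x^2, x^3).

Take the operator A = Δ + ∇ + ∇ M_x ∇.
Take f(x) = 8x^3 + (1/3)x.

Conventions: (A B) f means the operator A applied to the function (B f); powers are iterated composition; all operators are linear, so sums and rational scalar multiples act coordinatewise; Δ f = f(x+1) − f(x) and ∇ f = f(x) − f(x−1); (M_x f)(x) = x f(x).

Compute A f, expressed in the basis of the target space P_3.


the image equals g(x) = 120x^2 - 120x + 73

Δ f = 24x^2 + 24x + 25/3
∇ f = 24x^2 - 24x + 25/3
∇ f = 24x^2 - 24x + 25/3
M_x ∇ f = 24x^3 - 24x^2 + (25/3)x
∇ M_x ∇ f = 72x^2 - 120x + 169/3
(Δ + ∇ + ∇ M_x ∇) f = 120x^2 - 120x + 73


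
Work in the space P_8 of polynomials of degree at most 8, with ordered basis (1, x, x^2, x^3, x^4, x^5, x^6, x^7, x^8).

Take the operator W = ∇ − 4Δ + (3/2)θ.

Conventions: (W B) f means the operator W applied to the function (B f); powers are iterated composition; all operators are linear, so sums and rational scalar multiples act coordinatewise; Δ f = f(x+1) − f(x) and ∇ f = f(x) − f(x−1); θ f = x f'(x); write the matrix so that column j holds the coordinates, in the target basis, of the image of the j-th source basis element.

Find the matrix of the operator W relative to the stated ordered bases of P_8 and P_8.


the matrix is [[0, -3, -5, -3, -5, -3, -5, -3, -5]; [0, 3/2, -6, -15, -12, -25, -18, -35, -24]; [0, 0, 3, -9, -30, -30, -75, -63, -140]; [0, 0, 0, 9/2, -12, -50, -60, -175, -168]; [0, 0, 0, 0, 6, -15, -75, -105, -350]; [0, 0, 0, 0, 0, 15/2, -18, -105, -168]; [0, 0, 0, 0, 0, 0, 9, -21, -140]; [0, 0, 0, 0, 0, 0, 0, 21/2, -24]; [0, 0, 0, 0, 0, 0, 0, 0, 12]] (rows listed top to bottom)

image of 1: 0
image of x: (3/2)x - 3
image of x^2: 3x^2 - 6x - 5
image of x^3: (9/2)x^3 - 9x^2 - 15x - 3
image of x^4: 6x^4 - 12x^3 - 30x^2 - 12x - 5
image of x^5: (15/2)x^5 - 15x^4 - 50x^3 - 30x^2 - 25x - 3
image of x^6: 9x^6 - 18x^5 - 75x^4 - 60x^3 - 75x^2 - 18x - 5
image of x^7: (21/2)x^7 - 21x^6 - 105x^5 - 105x^4 - 175x^3 - 63x^2 - 35x - 3
image of x^8: 12x^8 - 24x^7 - 140x^6 - 168x^5 - 350x^4 - 168x^3 - 140x^2 - 24x - 5
each image's coordinates form column j of the matrix


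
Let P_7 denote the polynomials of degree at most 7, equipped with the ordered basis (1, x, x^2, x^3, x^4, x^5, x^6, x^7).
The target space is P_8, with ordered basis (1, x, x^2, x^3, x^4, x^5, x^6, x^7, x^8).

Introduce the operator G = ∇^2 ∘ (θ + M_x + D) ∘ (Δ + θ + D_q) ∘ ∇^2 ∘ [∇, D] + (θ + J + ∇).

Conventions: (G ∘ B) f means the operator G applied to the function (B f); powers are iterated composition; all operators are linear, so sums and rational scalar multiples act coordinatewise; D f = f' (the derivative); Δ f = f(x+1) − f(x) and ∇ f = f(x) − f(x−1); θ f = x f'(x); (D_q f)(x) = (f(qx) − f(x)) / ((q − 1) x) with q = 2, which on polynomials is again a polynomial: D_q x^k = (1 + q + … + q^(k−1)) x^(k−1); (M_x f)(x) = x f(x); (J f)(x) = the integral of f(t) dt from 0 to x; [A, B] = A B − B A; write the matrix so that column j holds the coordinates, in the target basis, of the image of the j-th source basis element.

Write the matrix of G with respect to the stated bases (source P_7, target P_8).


image of 1: x
image of x: (1/2)x^2 + x + 1
image of x^2: (1/3)x^3 + 2x^2 + 2x - 1
image of x^3: (1/4)x^4 + 3x^3 + 3x^2 - 3x + 1
image of x^4: (1/5)x^5 + 4x^4 + 4x^3 - 6x^2 + 4x - 1
image of x^5: (1/6)x^6 + 5x^5 + 5x^4 - 10x^3 + 10x^2 - 5x + 1
image of x^6: (1/7)x^7 + 6x^6 + 6x^5 - 15x^4 + 20x^3 - 15x^2 + 6x - 1
image of x^7: (1/8)x^8 + 7x^7 + 7x^6 - 21x^5 + 35x^4 - 35x^3 + 21x^2 - 7x + 1
each image's coordinates form column j of the matrix

the matrix is [[0, 1, -1, 1, -1, 1, -1, 1]; [1, 1, 2, -3, 4, -5, 6, -7]; [0, 1/2, 2, 3, -6, 10, -15, 21]; [0, 0, 1/3, 3, 4, -10, 20, -35]; [0, 0, 0, 1/4, 4, 5, -15, 35]; [0, 0, 0, 0, 1/5, 5, 6, -21]; [0, 0, 0, 0, 0, 1/6, 6, 7]; [0, 0, 0, 0, 0, 0, 1/7, 7]; [0, 0, 0, 0, 0, 0, 0, 1/8]] (rows listed top to bottom)


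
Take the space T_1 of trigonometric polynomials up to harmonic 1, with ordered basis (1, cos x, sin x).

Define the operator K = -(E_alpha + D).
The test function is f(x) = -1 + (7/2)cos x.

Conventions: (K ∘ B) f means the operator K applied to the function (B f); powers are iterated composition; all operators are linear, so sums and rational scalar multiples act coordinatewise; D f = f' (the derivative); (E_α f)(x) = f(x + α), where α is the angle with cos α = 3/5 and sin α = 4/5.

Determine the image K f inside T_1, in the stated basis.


the image equals g(x) = 1 - (21/10)cos x + (63/10)sin x

E_alpha f = -1 + (21/10)cos x - (14/5)sin x
D f = -(7/2)sin x
(E_alpha + D) f = -1 + (21/10)cos x - (63/10)sin x
(-(E_alpha + D)) f = 1 - (21/10)cos x + (63/10)sin x


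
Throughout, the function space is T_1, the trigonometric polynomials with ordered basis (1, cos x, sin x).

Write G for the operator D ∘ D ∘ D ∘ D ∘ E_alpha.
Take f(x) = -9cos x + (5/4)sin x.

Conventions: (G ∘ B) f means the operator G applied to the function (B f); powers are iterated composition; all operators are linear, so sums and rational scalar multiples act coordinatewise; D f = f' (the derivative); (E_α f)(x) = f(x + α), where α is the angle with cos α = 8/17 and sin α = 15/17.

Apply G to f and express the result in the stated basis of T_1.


the result is g(x) = -(213/68)cos x + (145/17)sin x

E_alpha f = -(213/68)cos x + (145/17)sin x
D E_alpha f = (145/17)cos x + (213/68)sin x
D D E_alpha f = (213/68)cos x - (145/17)sin x
D (D ∘ D) E_alpha f = -(145/17)cos x - (213/68)sin x
D D (D ∘ D) E_alpha f = -(213/68)cos x + (145/17)sin x


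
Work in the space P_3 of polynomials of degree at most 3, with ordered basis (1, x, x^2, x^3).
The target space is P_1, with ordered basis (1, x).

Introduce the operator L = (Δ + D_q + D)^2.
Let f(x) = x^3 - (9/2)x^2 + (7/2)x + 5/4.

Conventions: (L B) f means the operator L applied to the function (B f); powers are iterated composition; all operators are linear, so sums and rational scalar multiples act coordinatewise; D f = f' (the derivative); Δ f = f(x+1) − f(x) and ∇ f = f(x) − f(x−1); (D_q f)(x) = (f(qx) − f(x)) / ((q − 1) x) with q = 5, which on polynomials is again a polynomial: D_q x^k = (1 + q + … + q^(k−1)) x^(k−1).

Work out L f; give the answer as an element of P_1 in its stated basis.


Δ f = 3x^2 - 6x
D_q f = 31x^2 - 27x + 7/2
D f = 3x^2 - 9x + 7/2
(Δ + D_q + D) f = 37x^2 - 42x + 7
Δ (Δ + D_q + D) f = 74x - 5
D_q (Δ + D_q + D) f = 222x - 42
D (Δ + D_q + D) f = 74x - 42
(Δ + D_q + D) (Δ + D_q + D) f = 370x - 89

the result is g(x) = 370x - 89


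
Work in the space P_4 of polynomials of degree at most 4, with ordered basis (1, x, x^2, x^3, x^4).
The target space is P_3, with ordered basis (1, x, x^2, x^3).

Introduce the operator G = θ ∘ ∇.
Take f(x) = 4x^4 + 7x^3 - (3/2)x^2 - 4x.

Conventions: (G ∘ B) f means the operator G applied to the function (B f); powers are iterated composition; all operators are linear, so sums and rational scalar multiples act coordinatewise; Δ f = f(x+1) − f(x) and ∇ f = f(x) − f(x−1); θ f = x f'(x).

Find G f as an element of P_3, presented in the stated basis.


∇ f = 16x^3 - 3x^2 - 8x + 1/2
θ ∇ f = 48x^3 - 6x^2 - 8x

the result is g(x) = 48x^3 - 6x^2 - 8x


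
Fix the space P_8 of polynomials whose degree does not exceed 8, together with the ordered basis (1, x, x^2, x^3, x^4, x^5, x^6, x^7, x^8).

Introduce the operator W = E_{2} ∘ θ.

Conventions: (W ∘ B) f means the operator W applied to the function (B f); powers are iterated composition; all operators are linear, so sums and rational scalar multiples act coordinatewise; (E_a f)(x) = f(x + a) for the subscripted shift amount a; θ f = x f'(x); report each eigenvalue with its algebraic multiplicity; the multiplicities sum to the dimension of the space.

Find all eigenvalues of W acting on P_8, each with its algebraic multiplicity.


image of 1: 0
image of x: x + 2
image of x^2: 2x^2 + 8x + 8
image of x^3: 3x^3 + 18x^2 + 36x + 24
image of x^4: 4x^4 + 32x^3 + 96x^2 + 128x + 64
image of x^5: 5x^5 + 50x^4 + 200x^3 + 400x^2 + 400x + 160
image of x^6: 6x^6 + 72x^5 + 360x^4 + 960x^3 + 1440x^2 + 1152x + 384
image of x^7: 7x^7 + 98x^6 + 588x^5 + 1960x^4 + 3920x^3 + 4704x^2 + 3136x + 896
image of x^8: 8x^8 + 128x^7 + 896x^6 + 3584x^5 + 8960x^4 + 14336x^3 + 14336x^2 + 8192x + 2048
the matrix is upper triangular; its diagonal is (0, 1, 2, 3, 4, 5, 6, 7, 8)
for a triangular matrix the eigenvalues are the diagonal entries, with algebraic multiplicity their repetition count

λ = 0 (multiplicity 1), λ = 1 (multiplicity 1), λ = 2 (multiplicity 1), λ = 3 (multiplicity 1), λ = 4 (multiplicity 1), λ = 5 (multiplicity 1), λ = 6 (multiplicity 1), λ = 7 (multiplicity 1), λ = 8 (multiplicity 1)


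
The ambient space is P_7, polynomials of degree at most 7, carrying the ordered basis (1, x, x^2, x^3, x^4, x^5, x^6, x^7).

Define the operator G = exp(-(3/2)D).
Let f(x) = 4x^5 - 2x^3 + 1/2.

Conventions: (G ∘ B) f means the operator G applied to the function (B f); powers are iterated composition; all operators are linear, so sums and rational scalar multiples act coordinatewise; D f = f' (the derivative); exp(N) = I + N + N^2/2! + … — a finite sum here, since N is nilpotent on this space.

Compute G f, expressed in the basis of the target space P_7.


g(x) = 4x^5 - 30x^4 + 88x^3 - 126x^2 + (351/4)x - 185/8

order-1 term: -30x^4 + 9x^2
order-2 term: 90x^3 - (27/2)x
order-3 term: -135x^2 + 27/4
order-4 term: (405/4)x
order-5 term: -243/8
the series for exp(-(3/2)D) f terminates at order 5
exp(-(3/2)D) f = 4x^5 - 30x^4 + 88x^3 - 126x^2 + (351/4)x - 185/8


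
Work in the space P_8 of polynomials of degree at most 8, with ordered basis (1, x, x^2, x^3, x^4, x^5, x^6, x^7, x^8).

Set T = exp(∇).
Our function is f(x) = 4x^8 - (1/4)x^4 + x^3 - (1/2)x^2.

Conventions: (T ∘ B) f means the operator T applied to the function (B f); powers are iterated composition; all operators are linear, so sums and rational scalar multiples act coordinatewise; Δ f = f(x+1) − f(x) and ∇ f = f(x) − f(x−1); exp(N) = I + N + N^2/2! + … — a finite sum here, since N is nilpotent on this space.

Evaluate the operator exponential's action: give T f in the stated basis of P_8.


g(x) = 4x^8 + 32x^7 - 224x^5 + (1119/4)x^4 + 448x^3 - (2011/2)x^2 + 288x + 795/4

order-1 term: 32x^7 - 112x^6 + 224x^5 - 280x^4 + 223x^3 - (215/2)x^2 + 27x - 9/4
order-2 term: 112x^6 - 672x^5 + 1960x^4 - 3360x^3 + (6941/2)x^2 - 2010x + 2011/4
order-3 term: 224x^5 - 1680x^4 + 5600x^3 - 10080x^2 + 9631x - 7723/2
order-4 term: 280x^4 - 2240x^3 + 7280x^2 - 11200x + 27215/4
order-5 term: 224x^3 - 1680x^2 + 4480x - 4200
order-6 term: 112x^2 - 672x + 1064
order-7 term: 32x - 112
order-8 term: 4
the series for exp(∇) f terminates at order 8
exp(∇) f = 4x^8 + 32x^7 - 224x^5 + (1119/4)x^4 + 448x^3 - (2011/2)x^2 + 288x + 795/4


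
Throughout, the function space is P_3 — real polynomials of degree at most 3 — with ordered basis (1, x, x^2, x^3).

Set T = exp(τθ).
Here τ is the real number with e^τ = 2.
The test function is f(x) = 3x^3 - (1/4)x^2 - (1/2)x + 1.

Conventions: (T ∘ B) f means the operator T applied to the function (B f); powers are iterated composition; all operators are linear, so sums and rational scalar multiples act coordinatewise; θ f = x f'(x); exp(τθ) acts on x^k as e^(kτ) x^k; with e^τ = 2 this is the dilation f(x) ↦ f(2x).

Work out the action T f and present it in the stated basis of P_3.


exp(τθ) x^k = e^(kτ) x^k; with e^τ = 2 this sends x^k to 2^k x^k
x ↦ 2 x
x^2 ↦ 4 x^2
x^3 ↦ 8 x^3
applying this coordinatewise to f: exp(τθ) f = 24x^3 - x^2 - x + 1

the result is g(x) = 24x^3 - x^2 - x + 1


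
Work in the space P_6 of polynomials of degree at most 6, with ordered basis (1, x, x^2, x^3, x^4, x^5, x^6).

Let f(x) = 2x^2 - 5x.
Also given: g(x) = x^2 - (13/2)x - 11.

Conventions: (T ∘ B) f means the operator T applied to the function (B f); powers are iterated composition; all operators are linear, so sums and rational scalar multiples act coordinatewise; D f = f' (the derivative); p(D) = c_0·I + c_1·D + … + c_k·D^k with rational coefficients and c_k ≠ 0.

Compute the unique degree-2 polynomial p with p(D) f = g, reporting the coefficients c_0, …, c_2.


D^0 f = 2x^2 - 5x
D^1 f = 4x - 5
D^2 f = 4
matching coefficients of g against c_0 f + c_1 Df + … from the top degree down determines the c_i
solution: c_0 = 1/2, c_1 = -1, c_2 = -4

p(D) = (1/2)·I − D − 4·D^2, i.e. c_0 = 1/2, c_1 = -1, c_2 = -4


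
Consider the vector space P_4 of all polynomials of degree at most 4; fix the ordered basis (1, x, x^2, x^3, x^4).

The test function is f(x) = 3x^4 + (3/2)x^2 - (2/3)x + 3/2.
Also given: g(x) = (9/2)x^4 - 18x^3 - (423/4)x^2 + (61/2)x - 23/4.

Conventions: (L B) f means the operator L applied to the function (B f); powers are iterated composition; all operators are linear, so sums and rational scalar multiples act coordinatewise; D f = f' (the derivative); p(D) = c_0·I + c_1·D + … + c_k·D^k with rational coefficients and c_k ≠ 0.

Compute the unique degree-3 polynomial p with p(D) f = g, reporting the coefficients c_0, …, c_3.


p(D) = (3/2)·I − (3/2)·D − 3·D^2 + (1/2)·D^3, i.e. c_0 = 3/2, c_1 = -3/2, c_2 = -3, c_3 = 1/2

D^0 f = 3x^4 + (3/2)x^2 - (2/3)x + 3/2
D^1 f = 12x^3 + 3x - 2/3
D^2 f = 36x^2 + 3
D^3 f = 72x
matching coefficients of g against c_0 f + c_1 Df + … from the top degree down determines the c_i
solution: c_0 = 3/2, c_1 = -3/2, c_2 = -3, c_3 = 1/2


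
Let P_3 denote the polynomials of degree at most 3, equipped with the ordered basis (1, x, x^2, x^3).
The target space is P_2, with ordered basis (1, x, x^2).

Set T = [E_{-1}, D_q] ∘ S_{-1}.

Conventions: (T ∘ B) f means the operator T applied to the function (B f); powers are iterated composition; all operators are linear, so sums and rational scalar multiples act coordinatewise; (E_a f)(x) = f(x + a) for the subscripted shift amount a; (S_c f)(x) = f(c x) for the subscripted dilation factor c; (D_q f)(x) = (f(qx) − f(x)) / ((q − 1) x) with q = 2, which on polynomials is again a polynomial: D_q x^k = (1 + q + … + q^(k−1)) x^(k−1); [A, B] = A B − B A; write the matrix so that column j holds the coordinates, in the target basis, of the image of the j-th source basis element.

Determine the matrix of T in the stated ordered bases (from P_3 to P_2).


image of 1: 0
image of x: 0
image of x^2: -1
image of x^3: 5x - 4
each image's coordinates form column j of the matrix

the matrix is [[0, 0, -1, -4]; [0, 0, 0, 5]; [0, 0, 0, 0]] (rows listed top to bottom)


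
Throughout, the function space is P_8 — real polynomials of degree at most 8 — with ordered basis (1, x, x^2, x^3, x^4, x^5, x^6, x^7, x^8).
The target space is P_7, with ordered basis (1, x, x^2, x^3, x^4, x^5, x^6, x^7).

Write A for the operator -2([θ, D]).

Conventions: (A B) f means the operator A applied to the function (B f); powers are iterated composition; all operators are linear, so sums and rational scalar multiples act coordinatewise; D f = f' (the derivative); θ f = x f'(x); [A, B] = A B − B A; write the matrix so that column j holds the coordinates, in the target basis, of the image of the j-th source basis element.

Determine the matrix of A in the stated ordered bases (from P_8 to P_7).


image of 1: 0
image of x: 2
image of x^2: 4x
image of x^3: 6x^2
image of x^4: 8x^3
image of x^5: 10x^4
image of x^6: 12x^5
image of x^7: 14x^6
image of x^8: 16x^7
each image's coordinates form column j of the matrix

the matrix is [[0, 2, 0, 0, 0, 0, 0, 0, 0]; [0, 0, 4, 0, 0, 0, 0, 0, 0]; [0, 0, 0, 6, 0, 0, 0, 0, 0]; [0, 0, 0, 0, 8, 0, 0, 0, 0]; [0, 0, 0, 0, 0, 10, 0, 0, 0]; [0, 0, 0, 0, 0, 0, 12, 0, 0]; [0, 0, 0, 0, 0, 0, 0, 14, 0]; [0, 0, 0, 0, 0, 0, 0, 0, 16]] (rows listed top to bottom)


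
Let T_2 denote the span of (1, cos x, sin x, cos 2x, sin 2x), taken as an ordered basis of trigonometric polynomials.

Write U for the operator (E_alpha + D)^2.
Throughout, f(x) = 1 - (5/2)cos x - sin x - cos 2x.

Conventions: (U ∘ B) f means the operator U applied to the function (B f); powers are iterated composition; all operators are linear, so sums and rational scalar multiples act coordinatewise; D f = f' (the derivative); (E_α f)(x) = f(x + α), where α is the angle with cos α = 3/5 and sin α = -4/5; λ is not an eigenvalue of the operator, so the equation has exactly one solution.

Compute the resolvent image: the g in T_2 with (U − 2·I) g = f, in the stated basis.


the image equals g(x) = -1 + (37/24)cos x + (3/8)sin x + (1877/5849)cos 2x + (364/5849)sin 2x

write g with unknown coordinates in the stated basis and equate coefficients in (U − 2·I) g = f
solving from the highest basis element down gives g = -1 + (37/24)cos x + (3/8)sin x + (1877/5849)cos 2x + (364/5849)sin 2x
check: U g = -1 + (7/12)cos x - (1/4)sin x - (2095/5849)cos 2x + (728/5849)sin 2x
so U g − 2·g = 1 - (5/2)cos x - sin x - cos 2x = f ✓


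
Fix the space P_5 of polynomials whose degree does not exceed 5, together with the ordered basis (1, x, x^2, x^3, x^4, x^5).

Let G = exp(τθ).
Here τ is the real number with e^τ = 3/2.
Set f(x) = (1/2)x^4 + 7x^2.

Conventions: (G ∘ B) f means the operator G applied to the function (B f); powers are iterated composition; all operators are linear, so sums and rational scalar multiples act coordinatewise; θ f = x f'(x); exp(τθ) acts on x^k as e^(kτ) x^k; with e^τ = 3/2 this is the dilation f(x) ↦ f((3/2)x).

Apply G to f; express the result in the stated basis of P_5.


the result is g(x) = (81/32)x^4 + (63/4)x^2

exp(τθ) x^k = e^(kτ) x^k; with e^τ = 3/2 this sends x^k to (3/2)^k x^k
x^2 ↦ 9/4 x^2
x^4 ↦ 81/16 x^4
applying this coordinatewise to f: exp(τθ) f = (81/32)x^4 + (63/4)x^2


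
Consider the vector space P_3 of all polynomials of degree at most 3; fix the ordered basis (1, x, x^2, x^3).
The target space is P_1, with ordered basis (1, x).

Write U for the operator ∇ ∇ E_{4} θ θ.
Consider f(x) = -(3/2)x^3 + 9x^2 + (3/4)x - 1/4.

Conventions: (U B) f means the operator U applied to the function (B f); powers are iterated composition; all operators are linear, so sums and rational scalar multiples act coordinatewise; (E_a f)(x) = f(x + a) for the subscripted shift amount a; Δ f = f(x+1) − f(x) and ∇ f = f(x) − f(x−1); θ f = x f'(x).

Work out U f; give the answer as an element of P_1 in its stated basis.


the result is g(x) = -81x - 171

θ f = -(9/2)x^3 + 18x^2 + (3/4)x
θ θ f = -(27/2)x^3 + 36x^2 + (3/4)x
E_{4} (θ θ) f = -(27/2)x^3 - 126x^2 - (1437/4)x - 285
∇ E_{4} (θ θ) f = -(81/2)x^2 - (423/2)x - 987/4
∇ ∇ E_{4} (θ θ) f = -81x - 171


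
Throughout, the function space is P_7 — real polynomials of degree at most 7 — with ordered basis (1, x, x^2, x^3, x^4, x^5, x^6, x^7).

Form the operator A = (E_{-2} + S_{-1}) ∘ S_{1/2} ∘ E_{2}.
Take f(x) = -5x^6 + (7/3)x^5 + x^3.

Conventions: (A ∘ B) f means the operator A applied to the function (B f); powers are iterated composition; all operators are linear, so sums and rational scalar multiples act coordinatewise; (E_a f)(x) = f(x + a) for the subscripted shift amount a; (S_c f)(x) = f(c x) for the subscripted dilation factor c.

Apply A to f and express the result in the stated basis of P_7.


E_{2} f = -5x^6 - (173/3)x^5 - (830/3)x^4 - (2117/3)x^3 - (3022/3)x^2 - (2284/3)x - 712/3
S_{1/2} E_{2} f = -(5/64)x^6 - (173/96)x^5 - (415/24)x^4 - (2117/24)x^3 - (1511/6)x^2 - (1142/3)x - 712/3
E_{-2} (S_{1/2} ∘ E_{2}) f = -(5/64)x^6 - (83/96)x^5 - (95/24)x^4 - (227/24)x^3 - (73/6)x^2 - (23/3)x - 5/3
S_{-1} (S_{1/2} ∘ E_{2}) f = -(5/64)x^6 + (173/96)x^5 - (415/24)x^4 + (2117/24)x^3 - (1511/6)x^2 + (1142/3)x - 712/3
(E_{-2} + S_{-1}) (S_{1/2} ∘ E_{2}) f = -(5/32)x^6 + (15/16)x^5 - (85/4)x^4 + (315/4)x^3 - 264x^2 + 373x - 239

the result is g(x) = -(5/32)x^6 + (15/16)x^5 - (85/4)x^4 + (315/4)x^3 - 264x^2 + 373x - 239


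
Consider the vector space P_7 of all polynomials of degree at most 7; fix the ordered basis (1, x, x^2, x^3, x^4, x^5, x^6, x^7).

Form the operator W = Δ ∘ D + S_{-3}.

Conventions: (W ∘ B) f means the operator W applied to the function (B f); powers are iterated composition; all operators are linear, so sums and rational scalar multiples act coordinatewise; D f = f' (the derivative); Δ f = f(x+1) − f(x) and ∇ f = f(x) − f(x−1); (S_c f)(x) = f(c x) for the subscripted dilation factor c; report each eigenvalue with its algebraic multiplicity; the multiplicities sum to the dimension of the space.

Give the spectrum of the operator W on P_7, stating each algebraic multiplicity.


λ = -2187 (multiplicity 1), λ = -243 (multiplicity 1), λ = -27 (multiplicity 1), λ = -3 (multiplicity 1), λ = 1 (multiplicity 1), λ = 9 (multiplicity 1), λ = 81 (multiplicity 1), λ = 729 (multiplicity 1)

image of 1: 1
image of x: -3x
image of x^2: 9x^2 + 2
image of x^3: -27x^3 + 6x + 3
image of x^4: 81x^4 + 12x^2 + 12x + 4
image of x^5: -243x^5 + 20x^3 + 30x^2 + 20x + 5
image of x^6: 729x^6 + 30x^4 + 60x^3 + 60x^2 + 30x + 6
image of x^7: -2187x^7 + 42x^5 + 105x^4 + 140x^3 + 105x^2 + 42x + 7
the matrix is upper triangular; its diagonal is (1, -3, 9, -27, 81, -243, 729, -2187)
for a triangular matrix the eigenvalues are the diagonal entries, with algebraic multiplicity their repetition count


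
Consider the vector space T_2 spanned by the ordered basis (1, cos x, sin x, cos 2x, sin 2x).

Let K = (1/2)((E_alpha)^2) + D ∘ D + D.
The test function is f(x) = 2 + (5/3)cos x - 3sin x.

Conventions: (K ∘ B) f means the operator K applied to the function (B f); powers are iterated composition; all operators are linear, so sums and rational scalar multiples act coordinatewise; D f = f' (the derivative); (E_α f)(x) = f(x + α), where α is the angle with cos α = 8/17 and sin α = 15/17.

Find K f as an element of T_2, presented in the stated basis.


the image equals g(x) = 1 - (11057/1734)cos x + (2561/1734)sin x

E_alpha f = 2 - (95/51)cos x - (49/17)sin x
E_alpha E_alpha f = 2 - (2965/867)cos x + (83/289)sin x
((1/2)((E_alpha)^2)) f = 1 - (2965/1734)cos x + (83/578)sin x
D f = -3cos x - (5/3)sin x
D D f = -(5/3)cos x + 3sin x
D f = -3cos x - (5/3)sin x
((1/2)((E_alpha)^2) + D ∘ D + D) f = 1 - (11057/1734)cos x + (2561/1734)sin x


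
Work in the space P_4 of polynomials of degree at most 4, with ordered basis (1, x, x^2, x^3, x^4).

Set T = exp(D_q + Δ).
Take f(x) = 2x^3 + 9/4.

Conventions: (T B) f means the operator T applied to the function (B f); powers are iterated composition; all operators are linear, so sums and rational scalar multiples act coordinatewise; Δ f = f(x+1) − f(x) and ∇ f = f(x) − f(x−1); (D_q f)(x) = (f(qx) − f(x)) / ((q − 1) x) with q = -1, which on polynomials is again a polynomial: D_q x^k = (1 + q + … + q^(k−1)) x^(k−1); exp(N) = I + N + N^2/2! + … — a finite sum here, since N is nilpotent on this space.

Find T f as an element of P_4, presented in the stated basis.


g(x) = 2x^3 + 8x^2 + 14x + 235/12

order-1 term: 8x^2 + 6x + 2
order-2 term: 8x + 10
order-3 term: 16/3
the series for exp(D_q + Δ) f terminates at order 3
exp(D_q + Δ) f = 2x^3 + 8x^2 + 14x + 235/12


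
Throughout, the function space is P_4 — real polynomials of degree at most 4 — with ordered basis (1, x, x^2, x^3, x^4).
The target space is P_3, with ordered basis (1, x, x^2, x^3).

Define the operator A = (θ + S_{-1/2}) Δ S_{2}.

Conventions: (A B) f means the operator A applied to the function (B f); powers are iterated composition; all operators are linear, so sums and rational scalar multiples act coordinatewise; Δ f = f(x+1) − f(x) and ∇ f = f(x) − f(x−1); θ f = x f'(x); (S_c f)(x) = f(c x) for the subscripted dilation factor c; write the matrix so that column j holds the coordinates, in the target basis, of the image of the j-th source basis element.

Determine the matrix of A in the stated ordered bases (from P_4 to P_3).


image of 1: 0
image of x: 2
image of x^2: 4x + 4
image of x^3: 54x^2 + 12x + 8
image of x^4: 184x^3 + 216x^2 + 32x + 16
each image's coordinates form column j of the matrix

the matrix is [[0, 2, 4, 8, 16]; [0, 0, 4, 12, 32]; [0, 0, 0, 54, 216]; [0, 0, 0, 0, 184]] (rows listed top to bottom)


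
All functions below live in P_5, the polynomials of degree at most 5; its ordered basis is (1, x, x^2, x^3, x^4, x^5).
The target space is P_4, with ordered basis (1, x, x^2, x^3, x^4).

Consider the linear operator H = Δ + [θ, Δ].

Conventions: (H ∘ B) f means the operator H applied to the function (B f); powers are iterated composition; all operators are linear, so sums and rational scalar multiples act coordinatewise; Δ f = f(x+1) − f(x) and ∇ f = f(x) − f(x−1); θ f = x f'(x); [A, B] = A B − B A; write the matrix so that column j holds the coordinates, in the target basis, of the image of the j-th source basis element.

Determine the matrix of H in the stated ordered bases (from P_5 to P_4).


image of 1: 0
image of x: 0
image of x^2: -1
image of x^3: -3x - 2
image of x^4: -6x^2 - 8x - 3
image of x^5: -10x^3 - 20x^2 - 15x - 4
each image's coordinates form column j of the matrix

the matrix is [[0, 0, -1, -2, -3, -4]; [0, 0, 0, -3, -8, -15]; [0, 0, 0, 0, -6, -20]; [0, 0, 0, 0, 0, -10]; [0, 0, 0, 0, 0, 0]] (rows listed top to bottom)


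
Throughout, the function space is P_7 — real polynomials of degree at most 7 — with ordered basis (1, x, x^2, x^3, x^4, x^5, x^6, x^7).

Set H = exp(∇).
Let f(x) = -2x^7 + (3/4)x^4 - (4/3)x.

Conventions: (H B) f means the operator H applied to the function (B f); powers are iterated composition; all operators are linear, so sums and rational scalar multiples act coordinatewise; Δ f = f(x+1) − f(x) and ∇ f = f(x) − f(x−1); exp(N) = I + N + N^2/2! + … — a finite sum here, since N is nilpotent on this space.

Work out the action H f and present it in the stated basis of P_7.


g(x) = -2x^7 - 14x^6 + (283/4)x^4 - 67x^3 - 84x^2 + (365/3)x - 223/12

order-1 term: -14x^6 + 42x^5 - 70x^4 + 73x^3 - (93/2)x^2 + 17x - 49/12
order-2 term: -42x^5 + 210x^4 - 490x^3 + (1269/2)x^2 - 443x + 525/4
order-3 term: -70x^4 + 420x^3 - 1050x^2 + 1263x - 1213/2
order-4 term: -70x^3 + 420x^2 - 910x + 2803/4
order-5 term: -42x^2 + 210x - 280
order-6 term: -14x + 42
order-7 term: -2
the series for exp(∇) f terminates at order 7
exp(∇) f = -2x^7 - 14x^6 + (283/4)x^4 - 67x^3 - 84x^2 + (365/3)x - 223/12


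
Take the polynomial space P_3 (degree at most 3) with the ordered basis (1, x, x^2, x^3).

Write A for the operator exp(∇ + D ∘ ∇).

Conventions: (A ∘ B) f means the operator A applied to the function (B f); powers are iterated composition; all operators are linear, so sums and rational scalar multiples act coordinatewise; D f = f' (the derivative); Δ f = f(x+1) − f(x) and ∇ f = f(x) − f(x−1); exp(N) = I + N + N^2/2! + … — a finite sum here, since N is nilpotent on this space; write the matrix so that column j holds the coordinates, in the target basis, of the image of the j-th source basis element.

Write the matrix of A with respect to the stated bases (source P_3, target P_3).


the matrix is [[1, 1, 2, 2]; [0, 1, 2, 6]; [0, 0, 1, 3]; [0, 0, 0, 1]] (rows listed top to bottom)

image of 1: 1
image of x: x + 1
image of x^2: x^2 + 2x + 2
image of x^3: x^3 + 3x^2 + 6x + 2
each image's coordinates form column j of the matrix


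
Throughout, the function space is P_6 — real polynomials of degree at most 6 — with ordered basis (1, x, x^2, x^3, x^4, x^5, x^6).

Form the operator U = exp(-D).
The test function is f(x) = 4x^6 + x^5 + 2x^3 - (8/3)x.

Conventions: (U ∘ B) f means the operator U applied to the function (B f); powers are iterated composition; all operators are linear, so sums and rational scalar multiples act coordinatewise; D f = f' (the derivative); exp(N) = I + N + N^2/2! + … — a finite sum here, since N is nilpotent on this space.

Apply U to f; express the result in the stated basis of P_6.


g(x) = 4x^6 - 23x^5 + 55x^4 - 68x^3 + 44x^2 - (47/3)x + 11/3

order-1 term: -24x^5 - 5x^4 - 6x^2 + 8/3
order-2 term: 60x^4 + 10x^3 + 6x
order-3 term: -80x^3 - 10x^2 - 2
order-4 term: 60x^2 + 5x
order-5 term: -24x - 1
order-6 term: 4
the series for exp(-D) f terminates at order 6
exp(-D) f = 4x^6 - 23x^5 + 55x^4 - 68x^3 + 44x^2 - (47/3)x + 11/3


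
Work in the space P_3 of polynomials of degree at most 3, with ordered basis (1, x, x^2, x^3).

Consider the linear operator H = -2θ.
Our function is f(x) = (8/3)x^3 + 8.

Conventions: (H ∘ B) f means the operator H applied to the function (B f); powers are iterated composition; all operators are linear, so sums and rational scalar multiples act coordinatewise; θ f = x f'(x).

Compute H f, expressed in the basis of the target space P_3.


g(x) = -16x^3

θ f = 8x^3
(-2θ) f = -16x^3


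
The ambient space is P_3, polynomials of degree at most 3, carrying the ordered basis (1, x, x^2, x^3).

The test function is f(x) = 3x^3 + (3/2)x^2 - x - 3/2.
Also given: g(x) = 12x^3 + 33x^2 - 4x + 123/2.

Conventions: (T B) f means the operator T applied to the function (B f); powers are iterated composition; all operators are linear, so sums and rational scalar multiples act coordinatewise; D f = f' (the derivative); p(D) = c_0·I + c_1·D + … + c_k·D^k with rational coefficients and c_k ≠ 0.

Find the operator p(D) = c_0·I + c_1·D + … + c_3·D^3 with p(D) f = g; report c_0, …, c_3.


D^0 f = 3x^3 + (3/2)x^2 - x - 3/2
D^1 f = 9x^2 + 3x - 1
D^2 f = 18x + 3
D^3 f = 18
matching coefficients of g against c_0 f + c_1 Df + … from the top degree down determines the c_i
solution: c_0 = 4, c_1 = 3, c_2 = -1/2, c_3 = 4

p(D) = 4·I + 3·D − (1/2)·D^2 + 4·D^3, i.e. c_0 = 4, c_1 = 3, c_2 = -1/2, c_3 = 4
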